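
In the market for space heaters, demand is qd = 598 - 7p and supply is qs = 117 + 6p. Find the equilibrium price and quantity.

p* = 37, q* = 339

Set qd = qs: 598 - 7p = 117 + 6p.
481 = 13p, so p* = 37.
q* = 598 − 7(37) = 339.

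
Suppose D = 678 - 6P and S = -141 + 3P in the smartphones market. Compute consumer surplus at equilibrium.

Equilibrium: 678 - 6P = -141 + 3P gives P* = 91, Q* = 132.
Demand choke price (D = 0): P = 113.
CS = ½(113 − 91)(132) = 1452.

Consumer surplus = 1452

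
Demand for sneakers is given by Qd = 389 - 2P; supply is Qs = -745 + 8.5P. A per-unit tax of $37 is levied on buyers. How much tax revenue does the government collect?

Tax revenue = 87875/21

Pre-tax equilibrium: P* = 108, Q* = 173.
Tax on buyers shifts demand to Qd = 389 − 2(P + 37) = 315 - 2P.
315 - 2P = -745 + 8.5P gives seller price Ps = 2120/21; buyers pay Pb = 2120/21 + 37 = 2897/21.
New quantity: Q = 389 − 2(2897/21) = 2375/21.
Revenue = 37 × 2375/21 = 87875/21.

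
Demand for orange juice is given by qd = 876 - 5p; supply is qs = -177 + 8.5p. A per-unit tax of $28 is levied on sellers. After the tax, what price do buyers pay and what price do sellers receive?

Buyers pay 2582/27, sellers receive 1826/27

Pre-tax equilibrium: p* = 78, q* = 486.
Tax on sellers shifts supply to qs = -177 + 8.5(p − 28) = -415 + 8.5p.
876 - 5p = -415 + 8.5p gives buyer price pb = 2582/27; sellers receive ps = 2582/27 − 28 = 1826/27.
New quantity: q = 876 − 5(2582/27) = 10742/27.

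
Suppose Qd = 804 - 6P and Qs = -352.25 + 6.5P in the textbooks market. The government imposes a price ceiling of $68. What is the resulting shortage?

Equilibrium price would be P* = 92.5, so the ceiling at 68 binds.
At P = 68: Qd = 804 − 6(68) = 396, Qs = -352.25 + 6.5(68) = 89.75.
Shortage = 396 − 89.75 = 306.25.

Shortage = 306.25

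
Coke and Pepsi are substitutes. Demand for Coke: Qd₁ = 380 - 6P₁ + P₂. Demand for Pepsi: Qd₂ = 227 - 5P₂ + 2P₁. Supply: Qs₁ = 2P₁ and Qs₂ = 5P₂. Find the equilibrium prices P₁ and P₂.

P₁ = 4027/78, P₂ = 1288/39

Market 1: 380 - 6P₁ + P₂ = 2P₁ → 8P₁ - P₂ = 380.
Market 2: 10P₂ - 2P₁ = 227.
Eliminating P₂: 10×(1) + 1×(2) gives 78P₁ = 4027, so P₁ = 4027/78.
Back-substitute into (2): P₂ = (227 + 2×4027/78) / 10 = 1288/39.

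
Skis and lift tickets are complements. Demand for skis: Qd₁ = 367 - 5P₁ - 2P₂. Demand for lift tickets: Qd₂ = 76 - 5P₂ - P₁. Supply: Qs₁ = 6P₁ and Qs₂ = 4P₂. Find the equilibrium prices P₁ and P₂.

P₁ = 3151/97, P₂ = 469/97

Market 1: 367 - 5P₁ - 2P₂ = 6P₁ → 11P₁ + 2P₂ = 367.
Market 2: 9P₂ + P₁ = 76.
Eliminating P₂: 9×(1) − 2×(2) gives 97P₁ = 3151, so P₁ = 3151/97.
Back-substitute into (2): P₂ = (76 − 1×3151/97) / 9 = 469/97.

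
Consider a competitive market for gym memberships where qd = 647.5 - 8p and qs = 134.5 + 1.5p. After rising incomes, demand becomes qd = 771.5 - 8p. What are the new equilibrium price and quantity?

Original equilibrium: p* = 54, q* = 215.5.
New equilibrium: 771.5 - 8p = 134.5 + 1.5p, so 637 = 9.5p and p' = 1274/19; q' = 771.5 − 8(1274/19) = 8933/38.

p' = 1274/19, q' = 8933/38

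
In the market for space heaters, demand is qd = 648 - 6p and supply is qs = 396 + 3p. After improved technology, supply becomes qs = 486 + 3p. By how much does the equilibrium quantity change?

Original equilibrium: p* = 28, q* = 480.
New equilibrium: 648 - 6p = 486 + 3p, so 162 = 9p and p' = 18; q' = 648 − 6(18) = 540.
Change in quantity: 540 − 480 = 60.

Δq = 60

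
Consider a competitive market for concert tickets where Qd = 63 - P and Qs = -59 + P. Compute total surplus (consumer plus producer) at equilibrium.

Equilibrium: 63 - P = -59 + P gives P* = 61, Q* = 2.
Demand choke price: P = 63; supply starts at P = 59.
CS = ½(63 − 61)(2) = 2; PS = ½(61 − 59)(2) = 2.

Total surplus = 4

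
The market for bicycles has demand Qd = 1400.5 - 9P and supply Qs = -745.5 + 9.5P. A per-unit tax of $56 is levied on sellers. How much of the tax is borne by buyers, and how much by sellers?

Pre-tax equilibrium: P* = 116, Q* = 356.5.
Tax on sellers shifts supply to Qs = -745.5 + 9.5(P − 56) = -1277.5 + 9.5P.
1400.5 - 9P = -1277.5 + 9.5P gives buyer price Pb = 5356/37; sellers receive Ps = 5356/37 − 56 = 3284/37.
New quantity: Q = 1400.5 − 9(5356/37) = 7229/74.
Buyer burden = 5356/37 − 116 = 1064/37; seller burden = 116 − 3284/37 = 1008/37.

Buyers bear 1064/37, sellers bear 1008/37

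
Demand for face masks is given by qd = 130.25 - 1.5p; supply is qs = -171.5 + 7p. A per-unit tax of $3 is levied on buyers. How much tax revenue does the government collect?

Pre-tax equilibrium: p* = 35.5, q* = 77.
Tax on buyers shifts demand to qd = 130.25 − 1.5(p + 3) = 125.75 - 1.5p.
125.75 - 1.5p = -171.5 + 7p gives seller price ps = 1189/34; buyers pay pb = 1189/34 + 3 = 1291/34.
New quantity: q = 130.25 − 1.5(1291/34) = 1246/17.
Revenue = 3 × 1246/17 = 3738/17.

Tax revenue = 3738/17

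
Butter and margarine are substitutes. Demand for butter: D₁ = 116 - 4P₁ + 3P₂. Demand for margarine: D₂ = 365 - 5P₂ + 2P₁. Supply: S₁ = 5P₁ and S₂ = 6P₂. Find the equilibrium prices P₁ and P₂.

Market 1: 116 - 4P₁ + 3P₂ = 5P₁ → 9P₁ - 3P₂ = 116.
Market 2: 11P₂ - 2P₁ = 365.
Eliminating P₂: 11×(1) + 3×(2) gives 93P₁ = 2371, so P₁ = 2371/93.
Back-substitute into (2): P₂ = (365 + 2×2371/93) / 11 = 3517/93.

P₁ = 2371/93, P₂ = 3517/93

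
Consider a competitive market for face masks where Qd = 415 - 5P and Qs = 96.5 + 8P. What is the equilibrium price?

Set Qd = Qs: 415 - 5P = 96.5 + 8P.
318.5 = 13P, so P* = 24.5.
Q* = 415 − 5(24.5) = 292.5.

P* = 24.5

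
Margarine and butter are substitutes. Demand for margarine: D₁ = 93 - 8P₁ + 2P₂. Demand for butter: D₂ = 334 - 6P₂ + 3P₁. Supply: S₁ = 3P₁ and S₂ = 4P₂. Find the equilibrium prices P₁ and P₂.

P₁ = 799/52, P₂ = 3953/104

Market 1: 93 - 8P₁ + 2P₂ = 3P₁ → 11P₁ - 2P₂ = 93.
Market 2: 10P₂ - 3P₁ = 334.
Eliminating P₂: 10×(1) + 2×(2) gives 104P₁ = 1598, so P₁ = 799/52.
Back-substitute into (2): P₂ = (334 + 3×799/52) / 10 = 3953/104.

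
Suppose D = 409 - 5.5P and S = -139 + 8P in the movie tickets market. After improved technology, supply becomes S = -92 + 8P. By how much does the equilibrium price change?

Original equilibrium: P* = 1096/27, Q* = 5015/27.
New equilibrium: 409 - 5.5P = -92 + 8P, so 501 = 13.5P and P' = 334/9; Q' = 409 − 5.5(334/9) = 1844/9.
Change in price: 334/9 − 1096/27 = -94/27.

ΔP = -94/27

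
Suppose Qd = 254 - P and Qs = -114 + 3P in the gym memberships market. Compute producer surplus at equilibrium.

Producer surplus = 4374

Equilibrium: 254 - P = -114 + 3P gives P* = 92, Q* = 162.
Supply starts at P = 38 (where Qs = 0).
PS = ½(92 − 38)(162) = 4374.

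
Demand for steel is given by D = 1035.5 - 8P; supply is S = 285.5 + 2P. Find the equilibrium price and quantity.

P* = 75, Q* = 435.5

Set D = S: 1035.5 - 8P = 285.5 + 2P.
750 = 10P, so P* = 75.
Q* = 1035.5 − 8(75) = 435.5.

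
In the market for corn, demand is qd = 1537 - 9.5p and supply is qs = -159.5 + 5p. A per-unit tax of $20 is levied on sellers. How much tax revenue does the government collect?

Tax revenue = 208790/29

Pre-tax equilibrium: p* = 117, q* = 425.5.
Tax on sellers shifts supply to qs = -159.5 + 5(p − 20) = -259.5 + 5p.
1537 - 9.5p = -259.5 + 5p gives buyer price pb = 3593/29; sellers receive ps = 3593/29 − 20 = 3013/29.
New quantity: q = 1537 − 9.5(3593/29) = 20879/58.
Revenue = 20 × 20879/58 = 208790/29.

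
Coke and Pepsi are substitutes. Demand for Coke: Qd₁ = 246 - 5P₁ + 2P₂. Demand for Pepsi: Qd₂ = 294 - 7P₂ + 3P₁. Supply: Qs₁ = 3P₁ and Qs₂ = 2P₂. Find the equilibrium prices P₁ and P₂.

P₁ = 467/11, P₂ = 515/11

Market 1: 246 - 5P₁ + 2P₂ = 3P₁ → 8P₁ - 2P₂ = 246.
Market 2: 9P₂ - 3P₁ = 294.
Eliminating P₂: 9×(1) + 2×(2) gives 66P₁ = 2802, so P₁ = 467/11.
Back-substitute into (2): P₂ = (294 + 3×467/11) / 9 = 515/11.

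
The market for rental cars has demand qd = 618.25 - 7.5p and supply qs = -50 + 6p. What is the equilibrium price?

Set qd = qs: 618.25 - 7.5p = -50 + 6p.
668.25 = 13.5p, so p* = 49.5.
q* = 618.25 − 7.5(49.5) = 247.

p* = 49.5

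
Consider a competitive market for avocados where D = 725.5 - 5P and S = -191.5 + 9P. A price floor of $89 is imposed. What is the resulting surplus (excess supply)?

Surplus = 329

Equilibrium price would be P* = 65.5, so the floor at 89 binds.
At P = 89: D = 280.5, S = 609.5.
Surplus = 609.5 − 280.5 = 329.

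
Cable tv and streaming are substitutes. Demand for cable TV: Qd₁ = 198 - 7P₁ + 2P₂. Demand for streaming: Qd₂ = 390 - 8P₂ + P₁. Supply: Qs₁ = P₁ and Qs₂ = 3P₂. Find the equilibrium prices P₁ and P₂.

P₁ = 1479/43, P₂ = 1659/43

Market 1: 198 - 7P₁ + 2P₂ = P₁ → 8P₁ - 2P₂ = 198.
Market 2: 11P₂ - P₁ = 390.
Eliminating P₂: 11×(1) + 2×(2) gives 86P₁ = 2958, so P₁ = 1479/43.
Back-substitute into (2): P₂ = (390 + 1×1479/43) / 11 = 1659/43.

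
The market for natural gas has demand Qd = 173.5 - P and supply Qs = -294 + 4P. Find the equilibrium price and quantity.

Set Qd = Qs: 173.5 - P = -294 + 4P.
467.5 = 5P, so P* = 93.5.
Q* = 173.5 − 1(93.5) = 80.

P* = 93.5, Q* = 80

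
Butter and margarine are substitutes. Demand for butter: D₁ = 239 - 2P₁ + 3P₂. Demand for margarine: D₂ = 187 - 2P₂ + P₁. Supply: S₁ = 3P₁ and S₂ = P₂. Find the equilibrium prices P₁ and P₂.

P₁ = 106.5, P₂ = 587/6

Market 1: 239 - 2P₁ + 3P₂ = 3P₁ → 5P₁ - 3P₂ = 239.
Market 2: 3P₂ - P₁ = 187.
Eliminating P₂: 3×(1) + 3×(2) gives 12P₁ = 1278, so P₁ = 106.5.
Back-substitute into (2): P₂ = (187 + 1×106.5) / 3 = 587/6.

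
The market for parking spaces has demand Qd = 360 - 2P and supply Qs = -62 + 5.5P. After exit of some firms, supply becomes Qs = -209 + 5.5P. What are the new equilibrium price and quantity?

Original equilibrium: P* = 844/15, Q* = 3712/15.
New equilibrium: 360 - 2P = -209 + 5.5P, so 569 = 7.5P and P' = 1138/15; Q' = 360 − 2(1138/15) = 3124/15.

P' = 1138/15, Q' = 3124/15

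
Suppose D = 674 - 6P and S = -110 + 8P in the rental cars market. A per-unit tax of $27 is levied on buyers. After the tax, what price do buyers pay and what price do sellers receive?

Pre-tax equilibrium: P* = 56, Q* = 338.
Tax on buyers shifts demand to D = 674 − 6(P + 27) = 512 - 6P.
512 - 6P = -110 + 8P gives seller price Ps = 311/7; buyers pay Pb = 311/7 + 27 = 500/7.
New quantity: Q = 674 − 6(500/7) = 1718/7.

Buyers pay 500/7, sellers receive 311/7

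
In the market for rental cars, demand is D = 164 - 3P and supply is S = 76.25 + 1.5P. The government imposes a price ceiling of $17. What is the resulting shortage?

Equilibrium price would be P* = 19.5, so the ceiling at 17 binds.
At P = 17: D = 164 − 3(17) = 113, S = 76.25 + 1.5(17) = 101.75.
Shortage = 113 − 101.75 = 11.25.

Shortage = 11.25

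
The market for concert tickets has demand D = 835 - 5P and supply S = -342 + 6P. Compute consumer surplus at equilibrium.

Consumer surplus = 9000

Equilibrium: 835 - 5P = -342 + 6P gives P* = 107, Q* = 300.
Demand choke price (D = 0): P = 167.
CS = ½(167 − 107)(300) = 9000.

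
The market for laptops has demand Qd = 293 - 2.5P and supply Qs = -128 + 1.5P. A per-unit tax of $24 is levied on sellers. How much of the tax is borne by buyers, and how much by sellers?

Pre-tax equilibrium: P* = 105.25, Q* = 29.875.
Tax on sellers shifts supply to Qs = -128 + 1.5(P − 24) = -164 + 1.5P.
293 - 2.5P = -164 + 1.5P gives buyer price Pb = 114.25; sellers receive Ps = 114.25 − 24 = 90.25.
New quantity: Q = 293 − 2.5(114.25) = 7.375.
Buyer burden = 114.25 − 105.25 = 9; seller burden = 105.25 − 90.25 = 15.

Buyers bear $9, sellers bear $15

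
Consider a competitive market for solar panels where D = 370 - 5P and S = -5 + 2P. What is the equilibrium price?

P* = 375/7

Set D = S: 370 - 5P = -5 + 2P.
375 = 7P, so P* = 375/7.
Q* = 370 − 5(375/7) = 715/7.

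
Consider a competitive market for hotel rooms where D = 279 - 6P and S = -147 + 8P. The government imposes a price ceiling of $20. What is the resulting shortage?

Shortage = 146

Equilibrium price would be P* = 213/7, so the ceiling at 20 binds.
At P = 20: D = 279 − 6(20) = 159, S = -147 + 8(20) = 13.
Shortage = 159 − 13 = 146.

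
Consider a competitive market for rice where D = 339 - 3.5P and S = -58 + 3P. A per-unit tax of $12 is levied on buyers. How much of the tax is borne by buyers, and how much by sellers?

Pre-tax equilibrium: P* = 794/13, Q* = 1628/13.
Tax on buyers shifts demand to D = 339 − 3.5(P + 12) = 297 - 3.5P.
297 - 3.5P = -58 + 3P gives seller price Ps = 710/13; buyers pay Pb = 710/13 + 12 = 866/13.
New quantity: Q = 339 − 3.5(866/13) = 1376/13.
Buyer burden = 866/13 − 794/13 = 72/13; seller burden = 794/13 − 710/13 = 84/13.

Buyers bear 72/13, sellers bear 84/13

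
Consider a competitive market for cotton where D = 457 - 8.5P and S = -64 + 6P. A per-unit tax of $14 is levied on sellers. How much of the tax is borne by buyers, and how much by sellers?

Pre-tax equilibrium: P* = 1042/29, Q* = 4396/29.
Tax on sellers shifts supply to S = -64 + 6(P − 14) = -148 + 6P.
457 - 8.5P = -148 + 6P gives buyer price Pb = 1210/29; sellers receive Ps = 1210/29 − 14 = 804/29.
New quantity: Q = 457 − 8.5(1210/29) = 2968/29.
Buyer burden = 1210/29 − 1042/29 = 168/29; seller burden = 1042/29 − 804/29 = 238/29.

Buyers bear 168/29, sellers bear 238/29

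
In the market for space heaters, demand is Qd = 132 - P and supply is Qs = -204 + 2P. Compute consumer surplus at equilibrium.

Equilibrium: 132 - P = -204 + 2P gives P* = 112, Q* = 20.
Demand choke price (Qd = 0): P = 132.
CS = ½(132 − 112)(20) = 200.

Consumer surplus = 200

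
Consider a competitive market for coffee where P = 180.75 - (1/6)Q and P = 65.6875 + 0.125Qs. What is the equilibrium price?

P* = 115

Set the two price expressions equal: 180.75 - (1/6)Q = 65.6875 + 0.125Q.
115.0625 = (7/24)Q, so Q* = 394.5.
P* = 180.75 − (1/6)(394.5) = 115.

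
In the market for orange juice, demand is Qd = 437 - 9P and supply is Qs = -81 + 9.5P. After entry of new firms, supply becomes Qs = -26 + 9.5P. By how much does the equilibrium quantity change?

ΔQ = 990/37

Original equilibrium: P* = 28, Q* = 185.
New equilibrium: 437 - 9P = -26 + 9.5P, so 463 = 18.5P and P' = 926/37; Q' = 437 − 9(926/37) = 7835/37.
Change in quantity: 7835/37 − 185 = 990/37.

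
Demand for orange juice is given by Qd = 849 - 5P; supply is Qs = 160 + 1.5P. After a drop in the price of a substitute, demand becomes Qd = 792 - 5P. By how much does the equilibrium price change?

ΔP = -114/13

Original equilibrium: P* = 106, Q* = 319.
New equilibrium: 792 - 5P = 160 + 1.5P, so 632 = 6.5P and P' = 1264/13; Q' = 792 − 5(1264/13) = 3976/13.
Change in price: 1264/13 − 106 = -114/13.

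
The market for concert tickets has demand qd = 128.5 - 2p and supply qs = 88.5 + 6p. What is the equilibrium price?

p* = 5

Set qd = qs: 128.5 - 2p = 88.5 + 6p.
40 = 8p, so p* = 5.
q* = 128.5 − 2(5) = 118.5.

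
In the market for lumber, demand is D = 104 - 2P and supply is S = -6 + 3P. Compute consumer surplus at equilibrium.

Consumer surplus = 900

Equilibrium: 104 - 2P = -6 + 3P gives P* = 22, Q* = 60.
Demand choke price (D = 0): P = 52.
CS = ½(52 − 22)(60) = 900.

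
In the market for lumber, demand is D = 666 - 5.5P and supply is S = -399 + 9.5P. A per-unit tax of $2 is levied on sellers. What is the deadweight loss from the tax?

Deadweight loss = 209/30

Pre-tax equilibrium: P* = 71, Q* = 275.5.
Tax on sellers shifts supply to S = -399 + 9.5(P − 2) = -418 + 9.5P.
666 - 5.5P = -418 + 9.5P gives buyer price Pb = 1084/15; sellers receive Ps = 1084/15 − 2 = 1054/15.
New quantity: Q = 666 − 5.5(1084/15) = 4028/15.
DWL = ½ × 2 × (275.5 − 4028/15) = 209/30.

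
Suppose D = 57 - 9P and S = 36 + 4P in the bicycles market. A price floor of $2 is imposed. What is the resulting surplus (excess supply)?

Equilibrium price would be P* = 21/13, so the floor at 2 binds.
At P = 2: D = 39, S = 44.
Surplus = 44 − 39 = 5.

Surplus = 5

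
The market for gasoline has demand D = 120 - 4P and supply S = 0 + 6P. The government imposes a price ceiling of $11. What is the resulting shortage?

Equilibrium price would be P* = 12, so the ceiling at 11 binds.
At P = 11: D = 120 − 4(11) = 76, S = 0 + 6(11) = 66.
Shortage = 76 − 66 = 10.

Shortage = 10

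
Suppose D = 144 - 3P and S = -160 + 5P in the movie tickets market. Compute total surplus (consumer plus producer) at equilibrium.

Equilibrium: 144 - 3P = -160 + 5P gives P* = 38, Q* = 30.
Demand choke price: P = 48; supply starts at P = 32.
CS = ½(48 − 38)(30) = 150; PS = ½(38 − 32)(30) = 90.

Total surplus = 240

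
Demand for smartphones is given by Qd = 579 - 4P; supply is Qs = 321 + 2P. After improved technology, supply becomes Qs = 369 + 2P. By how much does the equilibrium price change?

ΔP = -8

Original equilibrium: P* = 43, Q* = 407.
New equilibrium: 579 - 4P = 369 + 2P, so 210 = 6P and P' = 35; Q' = 579 − 4(35) = 439.
Change in price: 35 − 43 = -8.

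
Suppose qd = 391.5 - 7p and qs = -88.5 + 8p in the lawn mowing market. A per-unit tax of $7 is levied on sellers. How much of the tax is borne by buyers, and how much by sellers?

Pre-tax equilibrium: p* = 32, q* = 167.5.
Tax on sellers shifts supply to qs = -88.5 + 8(p − 7) = -144.5 + 8p.
391.5 - 7p = -144.5 + 8p gives buyer price pb = 536/15; sellers receive ps = 536/15 − 7 = 431/15.
New quantity: q = 391.5 − 7(536/15) = 4241/30.
Buyer burden = 536/15 − 32 = 56/15; seller burden = 32 − 431/15 = 49/15.

Buyers bear 56/15, sellers bear 49/15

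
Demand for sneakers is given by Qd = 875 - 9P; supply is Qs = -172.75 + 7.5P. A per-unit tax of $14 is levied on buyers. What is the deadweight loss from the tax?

Deadweight loss = 4410/11

Pre-tax equilibrium: P* = 63.5, Q* = 303.5.
Tax on buyers shifts demand to Qd = 875 − 9(P + 14) = 749 - 9P.
749 - 9P = -172.75 + 7.5P gives seller price Ps = 1229/22; buyers pay Pb = 1229/22 + 14 = 1537/22.
New quantity: Q = 875 − 9(1537/22) = 5417/22.
DWL = ½ × 14 × (303.5 − 5417/22) = 4410/11.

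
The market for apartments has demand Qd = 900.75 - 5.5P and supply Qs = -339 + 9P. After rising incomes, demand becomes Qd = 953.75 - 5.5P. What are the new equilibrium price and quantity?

Original equilibrium: P* = 85.5, Q* = 430.5.
New equilibrium: 953.75 - 5.5P = -339 + 9P, so 1292.75 = 14.5P and P' = 5171/58; Q' = 953.75 − 5.5(5171/58) = 26877/58.

P' = 5171/58, Q' = 26877/58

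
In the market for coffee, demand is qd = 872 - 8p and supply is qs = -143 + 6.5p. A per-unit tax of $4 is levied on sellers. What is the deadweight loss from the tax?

Deadweight loss = 832/29

Pre-tax equilibrium: p* = 70, q* = 312.
Tax on sellers shifts supply to qs = -143 + 6.5(p − 4) = -169 + 6.5p.
872 - 8p = -169 + 6.5p gives buyer price pb = 2082/29; sellers receive ps = 2082/29 − 4 = 1966/29.
New quantity: q = 872 − 8(2082/29) = 8632/29.
DWL = ½ × 4 × (312 − 8632/29) = 832/29.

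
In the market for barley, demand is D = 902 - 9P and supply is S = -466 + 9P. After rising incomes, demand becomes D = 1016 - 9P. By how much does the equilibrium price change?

Original equilibrium: P* = 76, Q* = 218.
New equilibrium: 1016 - 9P = -466 + 9P, so 1482 = 18P and P' = 247/3; Q' = 1016 − 9(247/3) = 275.
Change in price: 247/3 − 76 = 19/3.

ΔP = 19/3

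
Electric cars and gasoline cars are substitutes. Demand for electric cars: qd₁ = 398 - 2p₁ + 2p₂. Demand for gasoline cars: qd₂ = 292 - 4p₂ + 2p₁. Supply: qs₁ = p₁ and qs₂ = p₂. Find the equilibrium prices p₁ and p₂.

Market 1: 398 - 2p₁ + 2p₂ = p₁ → 3p₁ - 2p₂ = 398.
Market 2: 5p₂ - 2p₁ = 292.
Eliminating p₂: 5×(1) + 2×(2) gives 11p₁ = 2574, so p₁ = 234.
Back-substitute into (2): p₂ = (292 + 2×234) / 5 = 152.

p₁ = 234, p₂ = 152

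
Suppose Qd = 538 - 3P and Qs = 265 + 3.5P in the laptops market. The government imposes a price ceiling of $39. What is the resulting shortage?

Shortage = 19.5

Equilibrium price would be P* = 42, so the ceiling at 39 binds.
At P = 39: Qd = 538 − 3(39) = 421, Qs = 265 + 3.5(39) = 401.5.
Shortage = 421 − 401.5 = 19.5.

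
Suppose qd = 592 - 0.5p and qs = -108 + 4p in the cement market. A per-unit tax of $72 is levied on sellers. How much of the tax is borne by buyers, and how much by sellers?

Buyers bear $64, sellers bear $8

Pre-tax equilibrium: p* = 1400/9, q* = 4628/9.
Tax on sellers shifts supply to qs = -108 + 4(p − 72) = -396 + 4p.
592 - 0.5p = -396 + 4p gives buyer price pb = 1976/9; sellers receive ps = 1976/9 − 72 = 1328/9.
New quantity: q = 592 − 0.5(1976/9) = 4340/9.
Buyer burden = 1976/9 − 1400/9 = 64; seller burden = 1400/9 − 1328/9 = 8.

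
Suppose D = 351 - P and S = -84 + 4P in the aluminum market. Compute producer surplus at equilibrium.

Producer surplus = 8712

Equilibrium: 351 - P = -84 + 4P gives P* = 87, Q* = 264.
Supply starts at P = 21 (where S = 0).
PS = ½(87 − 21)(264) = 8712.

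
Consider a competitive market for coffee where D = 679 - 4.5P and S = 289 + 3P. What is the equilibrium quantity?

Q* = 445

Set D = S: 679 - 4.5P = 289 + 3P.
390 = 7.5P, so P* = 52.
Q* = 679 − 4.5(52) = 445.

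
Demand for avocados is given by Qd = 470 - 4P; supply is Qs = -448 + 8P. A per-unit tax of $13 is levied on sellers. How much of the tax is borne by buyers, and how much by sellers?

Pre-tax equilibrium: P* = 76.5, Q* = 164.
Tax on sellers shifts supply to Qs = -448 + 8(P − 13) = -552 + 8P.
470 - 4P = -552 + 8P gives buyer price Pb = 511/6; sellers receive Ps = 511/6 − 13 = 433/6.
New quantity: Q = 470 − 4(511/6) = 388/3.
Buyer burden = 511/6 − 76.5 = 26/3; seller burden = 76.5 − 433/6 = 13/3.

Buyers bear 26/3, sellers bear 13/3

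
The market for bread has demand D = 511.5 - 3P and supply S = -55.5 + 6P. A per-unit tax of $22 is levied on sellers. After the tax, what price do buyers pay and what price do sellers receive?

Buyers pay 233/3, sellers receive 167/3

Pre-tax equilibrium: P* = 63, Q* = 322.5.
Tax on sellers shifts supply to S = -55.5 + 6(P − 22) = -187.5 + 6P.
511.5 - 3P = -187.5 + 6P gives buyer price Pb = 233/3; sellers receive Ps = 233/3 − 22 = 167/3.
New quantity: Q = 511.5 − 3(233/3) = 278.5.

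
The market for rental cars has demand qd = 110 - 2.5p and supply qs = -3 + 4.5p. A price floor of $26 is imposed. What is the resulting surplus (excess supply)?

Equilibrium price would be p* = 113/7, so the floor at 26 binds.
At p = 26: qd = 45, qs = 114.
Surplus = 114 − 45 = 69.

Surplus = 69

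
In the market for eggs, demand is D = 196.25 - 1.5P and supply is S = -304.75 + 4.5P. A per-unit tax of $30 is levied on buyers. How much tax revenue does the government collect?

Pre-tax equilibrium: P* = 83.5, Q* = 71.
Tax on buyers shifts demand to D = 196.25 − 1.5(P + 30) = 151.25 - 1.5P.
151.25 - 1.5P = -304.75 + 4.5P gives seller price Ps = 76; buyers pay Pb = 76 + 30 = 106.
New quantity: Q = 196.25 − 1.5(106) = 37.25.
Revenue = 30 × 37.25 = 1117.5.

Tax revenue = 1117.5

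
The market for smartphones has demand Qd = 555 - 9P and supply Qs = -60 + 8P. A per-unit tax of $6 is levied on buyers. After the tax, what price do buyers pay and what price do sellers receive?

Buyers pay $39, sellers receive $33

Pre-tax equilibrium: P* = 615/17, Q* = 3900/17.
Tax on buyers shifts demand to Qd = 555 − 9(P + 6) = 501 - 9P.
501 - 9P = -60 + 8P gives seller price Ps = 33; buyers pay Pb = 33 + 6 = 39.
New quantity: Q = 555 − 9(39) = 204.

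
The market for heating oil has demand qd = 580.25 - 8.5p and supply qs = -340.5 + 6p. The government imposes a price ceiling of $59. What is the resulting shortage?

Shortage = 65.25

Equilibrium price would be p* = 63.5, so the ceiling at 59 binds.
At p = 59: qd = 580.25 − 8.5(59) = 78.75, qs = -340.5 + 6(59) = 13.5.
Shortage = 78.75 − 13.5 = 65.25.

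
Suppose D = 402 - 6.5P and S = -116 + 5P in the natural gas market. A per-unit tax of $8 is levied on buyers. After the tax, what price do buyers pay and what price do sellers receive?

Pre-tax equilibrium: P* = 1036/23, Q* = 2512/23.
Tax on buyers shifts demand to D = 402 − 6.5(P + 8) = 350 - 6.5P.
350 - 6.5P = -116 + 5P gives seller price Ps = 932/23; buyers pay Pb = 932/23 + 8 = 1116/23.
New quantity: Q = 402 − 6.5(1116/23) = 1992/23.

Buyers pay 1116/23, sellers receive 932/23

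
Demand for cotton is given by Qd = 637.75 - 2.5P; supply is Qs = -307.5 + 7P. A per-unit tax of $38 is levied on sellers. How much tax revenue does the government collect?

Tax revenue = 12122

Pre-tax equilibrium: P* = 99.5, Q* = 389.
Tax on sellers shifts supply to Qs = -307.5 + 7(P − 38) = -573.5 + 7P.
637.75 - 2.5P = -573.5 + 7P gives buyer price Pb = 127.5; sellers receive Ps = 127.5 − 38 = 89.5.
New quantity: Q = 637.75 − 2.5(127.5) = 319.
Revenue = 38 × 319 = 12122.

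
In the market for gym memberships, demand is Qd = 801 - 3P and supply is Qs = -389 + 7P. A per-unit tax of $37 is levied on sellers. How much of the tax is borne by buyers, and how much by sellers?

Buyers bear $25.9, sellers bear $11.1

Pre-tax equilibrium: P* = 119, Q* = 444.
Tax on sellers shifts supply to Qs = -389 + 7(P − 37) = -648 + 7P.
801 - 3P = -648 + 7P gives buyer price Pb = 144.9; sellers receive Ps = 144.9 − 37 = 107.9.
New quantity: Q = 801 − 3(144.9) = 366.3.
Buyer burden = 144.9 − 119 = 25.9; seller burden = 119 − 107.9 = 11.1.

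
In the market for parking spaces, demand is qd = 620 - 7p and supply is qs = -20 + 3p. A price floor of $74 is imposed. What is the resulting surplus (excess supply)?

Surplus = 100

Equilibrium price would be p* = 64, so the floor at 74 binds.
At p = 74: qd = 102, qs = 202.
Surplus = 202 − 102 = 100.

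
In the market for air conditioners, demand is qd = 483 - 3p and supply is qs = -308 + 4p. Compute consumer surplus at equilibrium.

Equilibrium: 483 - 3p = -308 + 4p gives p* = 113, q* = 144.
Demand choke price (qd = 0): p = 161.
CS = ½(161 − 113)(144) = 3456.

Consumer surplus = 3456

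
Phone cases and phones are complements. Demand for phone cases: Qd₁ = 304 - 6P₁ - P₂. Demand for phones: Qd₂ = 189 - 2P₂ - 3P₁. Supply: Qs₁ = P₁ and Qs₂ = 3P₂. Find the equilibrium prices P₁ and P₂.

P₁ = 41.59375, P₂ = 12.84375

Market 1: 304 - 6P₁ - P₂ = P₁ → 7P₁ + P₂ = 304.
Market 2: 5P₂ + 3P₁ = 189.
Eliminating P₂: 5×(1) − 1×(2) gives 32P₁ = 1331, so P₁ = 41.59375.
Back-substitute into (2): P₂ = (189 − 3×41.59375) / 5 = 12.84375.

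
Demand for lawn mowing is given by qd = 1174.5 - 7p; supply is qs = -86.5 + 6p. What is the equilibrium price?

p* = 97

Set qd = qs: 1174.5 - 7p = -86.5 + 6p.
1261 = 13p, so p* = 97.
q* = 1174.5 − 7(97) = 495.5.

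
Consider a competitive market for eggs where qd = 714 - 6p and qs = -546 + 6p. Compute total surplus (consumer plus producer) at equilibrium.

Equilibrium: 714 - 6p = -546 + 6p gives p* = 105, q* = 84.
Demand choke price: p = 119; supply starts at p = 91.
CS = ½(119 − 105)(84) = 588; PS = ½(105 − 91)(84) = 588.

Total surplus = 1176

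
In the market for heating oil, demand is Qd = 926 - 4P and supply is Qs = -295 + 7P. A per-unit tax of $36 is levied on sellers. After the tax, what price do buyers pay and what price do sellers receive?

Pre-tax equilibrium: P* = 111, Q* = 482.
Tax on sellers shifts supply to Qs = -295 + 7(P − 36) = -547 + 7P.
926 - 4P = -547 + 7P gives buyer price Pb = 1473/11; sellers receive Ps = 1473/11 − 36 = 1077/11.
New quantity: Q = 926 − 4(1473/11) = 4294/11.

Buyers pay 1473/11, sellers receive 1077/11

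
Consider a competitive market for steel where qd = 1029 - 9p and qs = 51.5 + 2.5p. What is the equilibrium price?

p* = 85

Set qd = qs: 1029 - 9p = 51.5 + 2.5p.
977.5 = 11.5p, so p* = 85.
q* = 1029 − 9(85) = 264.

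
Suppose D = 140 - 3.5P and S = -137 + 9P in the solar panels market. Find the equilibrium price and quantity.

P* = 22.16, Q* = 62.44

Set D = S: 140 - 3.5P = -137 + 9P.
277 = 12.5P, so P* = 22.16.
Q* = 140 − 3.5(22.16) = 62.44.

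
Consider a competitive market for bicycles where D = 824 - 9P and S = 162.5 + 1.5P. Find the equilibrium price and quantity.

Set D = S: 824 - 9P = 162.5 + 1.5P.
661.5 = 10.5P, so P* = 63.
Q* = 824 − 9(63) = 257.

P* = 63, Q* = 257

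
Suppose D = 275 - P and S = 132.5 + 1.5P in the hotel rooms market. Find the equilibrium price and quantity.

Set D = S: 275 - P = 132.5 + 1.5P.
142.5 = 2.5P, so P* = 57.
Q* = 275 − 1(57) = 218.

P* = 57, Q* = 218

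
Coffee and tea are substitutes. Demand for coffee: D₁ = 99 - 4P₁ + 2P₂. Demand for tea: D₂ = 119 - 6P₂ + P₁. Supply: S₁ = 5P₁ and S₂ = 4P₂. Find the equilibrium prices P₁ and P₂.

Market 1: 99 - 4P₁ + 2P₂ = 5P₁ → 9P₁ - 2P₂ = 99.
Market 2: 10P₂ - P₁ = 119.
Eliminating P₂: 10×(1) + 2×(2) gives 88P₁ = 1228, so P₁ = 307/22.
Back-substitute into (2): P₂ = (119 + 1×307/22) / 10 = 585/44.

P₁ = 307/22, P₂ = 585/44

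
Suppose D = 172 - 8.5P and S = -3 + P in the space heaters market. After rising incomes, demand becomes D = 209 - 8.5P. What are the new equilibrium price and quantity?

P' = 424/19, Q' = 367/19

Original equilibrium: P* = 350/19, Q* = 293/19.
New equilibrium: 209 - 8.5P = -3 + P, so 212 = 9.5P and P' = 424/19; Q' = 209 − 8.5(424/19) = 367/19.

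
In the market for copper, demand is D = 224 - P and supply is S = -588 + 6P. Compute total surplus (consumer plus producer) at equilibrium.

Total surplus = 6804

Equilibrium: 224 - P = -588 + 6P gives P* = 116, Q* = 108.
Demand choke price: P = 224; supply starts at P = 98.
CS = ½(224 − 116)(108) = 5832; PS = ½(116 − 98)(108) = 972.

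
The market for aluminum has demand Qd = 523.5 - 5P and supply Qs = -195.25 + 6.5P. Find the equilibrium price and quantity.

Set Qd = Qs: 523.5 - 5P = -195.25 + 6.5P.
718.75 = 11.5P, so P* = 62.5.
Q* = 523.5 − 5(62.5) = 211.

P* = 62.5, Q* = 211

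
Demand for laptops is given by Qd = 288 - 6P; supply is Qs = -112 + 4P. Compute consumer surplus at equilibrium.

Consumer surplus = 192

Equilibrium: 288 - 6P = -112 + 4P gives P* = 40, Q* = 48.
Demand choke price (Qd = 0): P = 48.
CS = ½(48 − 40)(48) = 192.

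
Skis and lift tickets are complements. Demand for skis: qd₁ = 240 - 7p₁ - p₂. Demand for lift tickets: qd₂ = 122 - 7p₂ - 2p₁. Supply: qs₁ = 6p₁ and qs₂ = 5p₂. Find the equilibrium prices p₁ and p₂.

Market 1: 240 - 7p₁ - p₂ = 6p₁ → 13p₁ + p₂ = 240.
Market 2: 12p₂ + 2p₁ = 122.
Eliminating p₂: 12×(1) − 1×(2) gives 154p₁ = 2758, so p₁ = 197/11.
Back-substitute into (2): p₂ = (122 − 2×197/11) / 12 = 79/11.

p₁ = 197/11, p₂ = 79/11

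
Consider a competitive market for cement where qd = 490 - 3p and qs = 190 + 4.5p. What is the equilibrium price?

p* = 40

Set qd = qs: 490 - 3p = 190 + 4.5p.
300 = 7.5p, so p* = 40.
q* = 490 − 3(40) = 370.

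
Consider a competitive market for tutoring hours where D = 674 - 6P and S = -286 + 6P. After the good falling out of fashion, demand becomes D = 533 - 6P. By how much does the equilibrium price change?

ΔP = -11.75

Original equilibrium: P* = 80, Q* = 194.
New equilibrium: 533 - 6P = -286 + 6P, so 819 = 12P and P' = 68.25; Q' = 533 − 6(68.25) = 123.5.
Change in price: 68.25 − 80 = -11.75.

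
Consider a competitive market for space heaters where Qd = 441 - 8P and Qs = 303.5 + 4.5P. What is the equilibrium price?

P* = 11

Set Qd = Qs: 441 - 8P = 303.5 + 4.5P.
137.5 = 12.5P, so P* = 11.
Q* = 441 − 8(11) = 353.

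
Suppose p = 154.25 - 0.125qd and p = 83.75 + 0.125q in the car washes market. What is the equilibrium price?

Set the two price expressions equal: 154.25 - 0.125q = 83.75 + 0.125q.
70.5 = 0.25q, so q* = 282.
p* = 154.25 − (0.125)(282) = 119.

p* = 119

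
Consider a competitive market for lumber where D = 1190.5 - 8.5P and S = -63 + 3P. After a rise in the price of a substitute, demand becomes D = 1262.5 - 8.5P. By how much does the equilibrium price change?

ΔP = 144/23

Original equilibrium: P* = 109, Q* = 264.
New equilibrium: 1262.5 - 8.5P = -63 + 3P, so 1325.5 = 11.5P and P' = 2651/23; Q' = 1262.5 − 8.5(2651/23) = 6504/23.
Change in price: 2651/23 − 109 = 144/23.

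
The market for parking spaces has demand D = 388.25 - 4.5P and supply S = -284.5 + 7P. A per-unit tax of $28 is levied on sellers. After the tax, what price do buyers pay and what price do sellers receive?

Pre-tax equilibrium: P* = 58.5, Q* = 125.
Tax on sellers shifts supply to S = -284.5 + 7(P − 28) = -480.5 + 7P.
388.25 - 4.5P = -480.5 + 7P gives buyer price Pb = 3475/46; sellers receive Ps = 3475/46 − 28 = 2187/46.
New quantity: Q = 388.25 − 4.5(3475/46) = 1111/23.

Buyers pay 3475/46, sellers receive 2187/46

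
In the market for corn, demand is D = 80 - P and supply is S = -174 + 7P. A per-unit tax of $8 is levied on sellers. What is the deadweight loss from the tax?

Deadweight loss = 28

Pre-tax equilibrium: P* = 31.75, Q* = 48.25.
Tax on sellers shifts supply to S = -174 + 7(P − 8) = -230 + 7P.
80 - P = -230 + 7P gives buyer price Pb = 38.75; sellers receive Ps = 38.75 − 8 = 30.75.
New quantity: Q = 80 − 1(38.75) = 41.25.
DWL = ½ × 8 × (48.25 − 41.25) = 28.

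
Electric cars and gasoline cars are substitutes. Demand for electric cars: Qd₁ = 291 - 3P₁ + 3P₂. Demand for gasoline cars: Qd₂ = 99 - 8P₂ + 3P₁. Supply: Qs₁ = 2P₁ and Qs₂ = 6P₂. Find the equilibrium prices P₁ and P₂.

P₁ = 4371/61, P₂ = 1368/61

Market 1: 291 - 3P₁ + 3P₂ = 2P₁ → 5P₁ - 3P₂ = 291.
Market 2: 14P₂ - 3P₁ = 99.
Eliminating P₂: 14×(1) + 3×(2) gives 61P₁ = 4371, so P₁ = 4371/61.
Back-substitute into (2): P₂ = (99 + 3×4371/61) / 14 = 1368/61.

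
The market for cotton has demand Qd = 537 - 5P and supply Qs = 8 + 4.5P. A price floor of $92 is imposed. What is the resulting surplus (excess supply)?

Equilibrium price would be P* = 1058/19, so the floor at 92 binds.
At P = 92: Qd = 77, Qs = 422.
Surplus = 422 − 77 = 345.

Surplus = 345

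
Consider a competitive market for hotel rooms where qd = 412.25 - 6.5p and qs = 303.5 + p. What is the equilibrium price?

Set qd = qs: 412.25 - 6.5p = 303.5 + p.
108.75 = 7.5p, so p* = 14.5.
q* = 412.25 − 6.5(14.5) = 318.

p* = 14.5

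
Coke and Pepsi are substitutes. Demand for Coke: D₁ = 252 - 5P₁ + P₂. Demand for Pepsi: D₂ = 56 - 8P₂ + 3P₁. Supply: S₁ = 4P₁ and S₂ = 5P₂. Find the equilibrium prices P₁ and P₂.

P₁ = 1666/57, P₂ = 210/19

Market 1: 252 - 5P₁ + P₂ = 4P₁ → 9P₁ - P₂ = 252.
Market 2: 13P₂ - 3P₁ = 56.
Eliminating P₂: 13×(1) + 1×(2) gives 114P₁ = 3332, so P₁ = 1666/57.
Back-substitute into (2): P₂ = (56 + 3×1666/57) / 13 = 210/19.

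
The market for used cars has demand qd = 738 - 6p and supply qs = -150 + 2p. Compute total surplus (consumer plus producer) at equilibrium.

Total surplus = 1728

Equilibrium: 738 - 6p = -150 + 2p gives p* = 111, q* = 72.
Demand choke price: p = 123; supply starts at p = 75.
CS = ½(123 − 111)(72) = 432; PS = ½(111 − 75)(72) = 1296.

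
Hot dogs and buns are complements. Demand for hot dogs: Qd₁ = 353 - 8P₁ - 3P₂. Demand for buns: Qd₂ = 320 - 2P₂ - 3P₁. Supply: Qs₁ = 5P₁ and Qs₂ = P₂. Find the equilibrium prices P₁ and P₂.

Market 1: 353 - 8P₁ - 3P₂ = 5P₁ → 13P₁ + 3P₂ = 353.
Market 2: 3P₂ + 3P₁ = 320.
Eliminating P₂: 3×(1) − 3×(2) gives 30P₁ = 99, so P₁ = 3.3.
Back-substitute into (2): P₂ = (320 − 3×3.3) / 3 = 3101/30.

P₁ = 3.3, P₂ = 3101/30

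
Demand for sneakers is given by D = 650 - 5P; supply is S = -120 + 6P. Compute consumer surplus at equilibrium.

Equilibrium: 650 - 5P = -120 + 6P gives P* = 70, Q* = 300.
Demand choke price (D = 0): P = 130.
CS = ½(130 − 70)(300) = 9000.

Consumer surplus = 9000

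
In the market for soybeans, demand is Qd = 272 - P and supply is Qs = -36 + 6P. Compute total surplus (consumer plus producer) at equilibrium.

Equilibrium: 272 - P = -36 + 6P gives P* = 44, Q* = 228.
Demand choke price: P = 272; supply starts at P = 6.
CS = ½(272 − 44)(228) = 25992; PS = ½(44 − 6)(228) = 4332.

Total surplus = 30324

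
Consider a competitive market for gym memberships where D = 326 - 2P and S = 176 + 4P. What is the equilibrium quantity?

Q* = 276

Set D = S: 326 - 2P = 176 + 4P.
150 = 6P, so P* = 25.
Q* = 326 − 2(25) = 276.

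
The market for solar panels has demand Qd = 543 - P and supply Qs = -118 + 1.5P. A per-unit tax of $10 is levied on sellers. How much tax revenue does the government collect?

Pre-tax equilibrium: P* = 264.4, Q* = 278.6.
Tax on sellers shifts supply to Qs = -118 + 1.5(P − 10) = -133 + 1.5P.
543 - P = -133 + 1.5P gives buyer price Pb = 270.4; sellers receive Ps = 270.4 − 10 = 260.4.
New quantity: Q = 543 − 1(270.4) = 272.6.
Revenue = 10 × 272.6 = 2726.

Tax revenue = 2726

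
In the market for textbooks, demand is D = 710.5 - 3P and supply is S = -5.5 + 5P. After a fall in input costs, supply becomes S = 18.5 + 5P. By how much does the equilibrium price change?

Original equilibrium: P* = 89.5, Q* = 442.
New equilibrium: 710.5 - 3P = 18.5 + 5P, so 692 = 8P and P' = 86.5; Q' = 710.5 − 3(86.5) = 451.
Change in price: 86.5 − 89.5 = -3.

ΔP = -3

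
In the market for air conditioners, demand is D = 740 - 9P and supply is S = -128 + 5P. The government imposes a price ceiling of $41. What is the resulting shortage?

Shortage = 294

Equilibrium price would be P* = 62, so the ceiling at 41 binds.
At P = 41: D = 740 − 9(41) = 371, S = -128 + 5(41) = 77.
Shortage = 371 − 77 = 294.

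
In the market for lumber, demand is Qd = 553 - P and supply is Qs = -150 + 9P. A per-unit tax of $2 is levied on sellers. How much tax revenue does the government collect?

Tax revenue = 961.8

Pre-tax equilibrium: P* = 70.3, Q* = 482.7.
Tax on sellers shifts supply to Qs = -150 + 9(P − 2) = -168 + 9P.
553 - P = -168 + 9P gives buyer price Pb = 72.1; sellers receive Ps = 72.1 − 2 = 70.1.
New quantity: Q = 553 − 1(72.1) = 480.9.
Revenue = 2 × 480.9 = 961.8.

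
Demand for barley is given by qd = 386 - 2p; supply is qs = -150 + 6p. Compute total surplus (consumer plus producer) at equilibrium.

Total surplus = 21168

Equilibrium: 386 - 2p = -150 + 6p gives p* = 67, q* = 252.
Demand choke price: p = 193; supply starts at p = 25.
CS = ½(193 − 67)(252) = 15876; PS = ½(67 − 25)(252) = 5292.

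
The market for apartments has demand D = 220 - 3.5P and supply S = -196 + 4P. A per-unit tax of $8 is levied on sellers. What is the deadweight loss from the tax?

Deadweight loss = 896/15

Pre-tax equilibrium: P* = 832/15, Q* = 388/15.
Tax on sellers shifts supply to S = -196 + 4(P − 8) = -228 + 4P.
220 - 3.5P = -228 + 4P gives buyer price Pb = 896/15; sellers receive Ps = 896/15 − 8 = 776/15.
New quantity: Q = 220 − 3.5(896/15) = 164/15.
DWL = ½ × 8 × (388/15 − 164/15) = 896/15.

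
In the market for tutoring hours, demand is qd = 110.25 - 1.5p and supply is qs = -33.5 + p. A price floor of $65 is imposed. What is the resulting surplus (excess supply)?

Equilibrium price would be p* = 57.5, so the floor at 65 binds.
At p = 65: qd = 12.75, qs = 31.5.
Surplus = 31.5 − 12.75 = 18.75.

Surplus = 18.75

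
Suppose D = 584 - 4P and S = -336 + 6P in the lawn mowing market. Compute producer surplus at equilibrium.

Equilibrium: 584 - 4P = -336 + 6P gives P* = 92, Q* = 216.
Supply starts at P = 56 (where S = 0).
PS = ½(92 − 56)(216) = 3888.

Producer surplus = 3888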